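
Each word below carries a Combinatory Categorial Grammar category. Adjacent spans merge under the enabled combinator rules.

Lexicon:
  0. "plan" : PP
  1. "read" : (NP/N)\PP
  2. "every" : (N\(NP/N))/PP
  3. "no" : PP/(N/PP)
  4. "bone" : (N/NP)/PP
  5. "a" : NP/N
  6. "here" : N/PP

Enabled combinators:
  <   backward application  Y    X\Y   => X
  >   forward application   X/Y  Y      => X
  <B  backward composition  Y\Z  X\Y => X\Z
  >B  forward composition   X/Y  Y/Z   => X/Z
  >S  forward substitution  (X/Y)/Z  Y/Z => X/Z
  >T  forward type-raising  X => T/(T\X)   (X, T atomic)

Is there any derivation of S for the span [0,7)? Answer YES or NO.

PP (NP/N)\PP (N\(NP/N))/PP PP/(N/PP) (N/NP)/PP NP/N N/PP
CKY chart[0,7] = {N, N/(N\N), NP/(NP\N), PP/(PP\N), S/(S\N)}; S ∉ chart

NO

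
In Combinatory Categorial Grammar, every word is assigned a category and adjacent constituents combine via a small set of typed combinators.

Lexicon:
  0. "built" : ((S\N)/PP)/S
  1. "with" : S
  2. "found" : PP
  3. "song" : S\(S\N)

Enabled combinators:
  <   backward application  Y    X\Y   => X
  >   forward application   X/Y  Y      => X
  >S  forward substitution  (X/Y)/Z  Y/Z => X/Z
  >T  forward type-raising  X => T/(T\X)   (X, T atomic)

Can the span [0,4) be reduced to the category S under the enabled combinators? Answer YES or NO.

[0,4] S   <
  [0,3] S\N   >
    [0,2] (S\N)/PP   >
      [0,1] "built" : ((S\N)/PP)/S
      [1,2] "with" : S
    [2,3] "found" : PP
  [3,4] "song" : S\(S\N)

YES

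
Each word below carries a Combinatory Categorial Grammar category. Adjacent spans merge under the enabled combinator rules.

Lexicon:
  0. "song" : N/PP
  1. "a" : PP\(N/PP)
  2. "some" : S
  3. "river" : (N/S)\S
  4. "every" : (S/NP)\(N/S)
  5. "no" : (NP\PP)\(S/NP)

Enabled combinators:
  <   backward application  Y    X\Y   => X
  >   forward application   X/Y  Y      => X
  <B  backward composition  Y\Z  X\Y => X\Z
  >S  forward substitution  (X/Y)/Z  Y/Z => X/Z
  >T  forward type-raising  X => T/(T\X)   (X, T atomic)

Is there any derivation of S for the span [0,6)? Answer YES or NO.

N/PP PP\(N/PP) S (N/S)\S (S/NP)\(N/S) (NP\PP)\(S/NP)
CKY chart[0,6] = {N/(N\NP), NP, NP/(NP\NP), PP/(PP\NP), S/(S\NP)}; S ∉ chart

NO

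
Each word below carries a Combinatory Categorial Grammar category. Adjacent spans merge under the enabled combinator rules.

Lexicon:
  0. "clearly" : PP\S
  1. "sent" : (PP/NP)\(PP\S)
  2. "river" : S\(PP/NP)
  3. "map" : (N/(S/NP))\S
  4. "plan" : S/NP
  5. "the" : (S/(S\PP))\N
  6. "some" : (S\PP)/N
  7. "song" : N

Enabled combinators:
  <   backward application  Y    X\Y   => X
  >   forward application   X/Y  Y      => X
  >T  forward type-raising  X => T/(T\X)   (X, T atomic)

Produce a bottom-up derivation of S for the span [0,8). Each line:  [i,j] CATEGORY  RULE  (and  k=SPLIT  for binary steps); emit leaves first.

[0,8] S   >
  [0,6] S/(S\PP)   <
    [0,5] N   >
      [0,4] N/(S/NP)   <
        [0,3] S   <
          [0,2] PP/NP   <
            [0,1] "clearly" : PP\S
            [1,2] "sent" : (PP/NP)\(PP\S)
          [2,3] "river" : S\(PP/NP)
        [3,4] "map" : (N/(S/NP))\S
      [4,5] "plan" : S/NP
    [5,6] "the" : (S/(S\PP))\N
  [6,8] S\PP   >
    [6,7] "some" : (S\PP)/N
    [7,8] "song" : N

[0,1] PP\S  lex  "clearly"
[1,2] (PP/NP)\(PP\S)  lex  "sent"
[0,2] PP/NP  <  k=1
[2,3] S\(PP/NP)  lex  "river"
[0,3] S  <  k=2
[3,4] (N/(S/NP))\S  lex  "map"
[0,4] N/(S/NP)  <  k=3
[4,5] S/NP  lex  "plan"
[0,5] N  >  k=4
[5,6] (S/(S\PP))\N  lex  "the"
[0,6] S/(S\PP)  <  k=5
[6,7] (S\PP)/N  lex  "some"
[7,8] N  lex  "song"
[6,8] S\PP  >  k=7
[0,8] S  >  k=6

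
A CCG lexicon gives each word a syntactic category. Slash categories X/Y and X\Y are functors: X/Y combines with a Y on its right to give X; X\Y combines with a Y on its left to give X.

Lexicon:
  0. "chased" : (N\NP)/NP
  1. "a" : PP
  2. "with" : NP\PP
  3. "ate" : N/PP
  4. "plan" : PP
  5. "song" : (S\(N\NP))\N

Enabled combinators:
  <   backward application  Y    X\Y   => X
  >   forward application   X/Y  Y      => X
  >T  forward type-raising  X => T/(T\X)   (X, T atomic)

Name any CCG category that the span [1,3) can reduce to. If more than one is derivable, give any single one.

[0,6] S   <
  [0,3] N\NP   >
    [0,1] "chased" : (N\NP)/NP
    [1,3] NP   <
      [1,2] "a" : PP
      [2,3] "with" : NP\PP
  [3,6] S\(N\NP)   <
    [3,5] N   >
      [3,4] "ate" : N/PP
      [4,5] "plan" : PP
    [5,6] "song" : (S\(N\NP))\N

NP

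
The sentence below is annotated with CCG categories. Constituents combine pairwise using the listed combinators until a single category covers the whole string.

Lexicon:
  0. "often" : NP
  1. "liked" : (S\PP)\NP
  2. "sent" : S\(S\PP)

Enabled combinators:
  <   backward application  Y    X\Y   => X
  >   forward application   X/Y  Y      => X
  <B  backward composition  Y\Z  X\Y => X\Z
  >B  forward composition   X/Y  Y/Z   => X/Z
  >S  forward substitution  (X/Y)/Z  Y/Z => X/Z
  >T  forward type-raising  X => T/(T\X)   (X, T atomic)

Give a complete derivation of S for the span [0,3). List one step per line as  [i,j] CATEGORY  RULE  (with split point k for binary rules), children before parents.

[0,1] NP  lex  "often"
[0,1] S/(S\NP)  >T
[1,2] (S\PP)\NP  lex  "liked"
[2,3] S\(S\PP)  lex  "sent"
[1,3] S\NP  <B  k=2
[0,3] S  >  k=1

[0,3] S   >
  [0,1] S/(S\NP)   >T
    [0,1] "often" : NP
  [1,3] S\NP   <B
    [1,2] "liked" : (S\PP)\NP
    [2,3] "sent" : S\(S\PP)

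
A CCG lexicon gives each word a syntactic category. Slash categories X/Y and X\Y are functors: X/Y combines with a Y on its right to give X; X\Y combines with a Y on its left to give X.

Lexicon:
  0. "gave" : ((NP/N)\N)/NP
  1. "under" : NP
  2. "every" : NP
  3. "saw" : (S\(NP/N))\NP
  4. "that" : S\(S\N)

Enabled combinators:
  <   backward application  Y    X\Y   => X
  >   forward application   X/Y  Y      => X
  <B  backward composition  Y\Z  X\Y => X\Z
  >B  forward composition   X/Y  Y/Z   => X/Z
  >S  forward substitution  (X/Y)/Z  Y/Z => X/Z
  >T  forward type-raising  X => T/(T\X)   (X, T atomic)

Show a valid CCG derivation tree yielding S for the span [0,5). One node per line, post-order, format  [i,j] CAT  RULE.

[0,1] ((NP/N)\N)/NP  lex  "gave"
[1,2] NP  lex  "under"
[0,2] (NP/N)\N  >  k=1
[2,3] NP  lex  "every"
[3,4] (S\(NP/N))\NP  lex  "saw"
[2,4] S\(NP/N)  <  k=3
[0,4] S\N  <B  k=2
[4,5] S\(S\N)  lex  "that"
[0,5] S  <  k=4

[0,5] S   <
  [0,4] S\N   <B
    [0,2] (NP/N)\N   >
      [0,1] "gave" : ((NP/N)\N)/NP
      [1,2] "under" : NP
    [2,4] S\(NP/N)   <
      [2,3] "every" : NP
      [3,4] "saw" : (S\(NP/N))\NP
  [4,5] "that" : S\(S\N)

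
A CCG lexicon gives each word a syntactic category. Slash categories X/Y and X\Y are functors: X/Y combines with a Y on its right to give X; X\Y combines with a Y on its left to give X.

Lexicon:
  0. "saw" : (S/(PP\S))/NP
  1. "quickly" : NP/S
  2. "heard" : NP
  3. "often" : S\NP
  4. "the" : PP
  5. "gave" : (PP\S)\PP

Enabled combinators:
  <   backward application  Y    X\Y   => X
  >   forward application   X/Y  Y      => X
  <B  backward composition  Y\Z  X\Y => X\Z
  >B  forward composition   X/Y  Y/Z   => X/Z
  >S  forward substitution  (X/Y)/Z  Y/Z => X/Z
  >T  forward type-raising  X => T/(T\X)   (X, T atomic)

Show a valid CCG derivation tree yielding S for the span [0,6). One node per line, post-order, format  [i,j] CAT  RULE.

[0,1] (S/(PP\S))/NP  lex  "saw"
[1,2] NP/S  lex  "quickly"
[2,3] NP  lex  "heard"
[2,3] S/(S\NP)  >T
[3,4] S\NP  lex  "often"
[2,4] S  >  k=3
[1,4] NP  >  k=2
[0,4] S/(PP\S)  >  k=1
[4,5] PP  lex  "the"
[5,6] (PP\S)\PP  lex  "gave"
[4,6] PP\S  <  k=5
[0,6] S  >  k=4

[0,6] S   >
  [0,4] S/(PP\S)   >
    [0,1] "saw" : (S/(PP\S))/NP
    [1,4] NP   >
      [1,2] "quickly" : NP/S
      [2,4] S   >
        [2,3] S/(S\NP)   >T
          [2,3] "heard" : NP
        [3,4] "often" : S\NP
  [4,6] PP\S   <
    [4,5] "the" : PP
    [5,6] "gave" : (PP\S)\PP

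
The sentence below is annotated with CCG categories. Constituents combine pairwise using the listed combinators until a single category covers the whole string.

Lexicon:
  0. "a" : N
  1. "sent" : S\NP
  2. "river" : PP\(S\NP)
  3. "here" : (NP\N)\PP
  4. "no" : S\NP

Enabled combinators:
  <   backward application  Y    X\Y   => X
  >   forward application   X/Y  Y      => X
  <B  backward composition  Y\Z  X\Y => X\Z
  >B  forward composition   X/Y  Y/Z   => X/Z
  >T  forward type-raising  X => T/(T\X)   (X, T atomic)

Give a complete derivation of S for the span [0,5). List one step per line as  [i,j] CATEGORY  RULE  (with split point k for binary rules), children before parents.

[0,1] N  lex  "a"
[1,2] S\NP  lex  "sent"
[2,3] PP\(S\NP)  lex  "river"
[1,3] PP  <  k=2
[3,4] (NP\N)\PP  lex  "here"
[1,4] NP\N  <  k=3
[4,5] S\NP  lex  "no"
[1,5] S\N  <B  k=4
[0,5] S  <  k=1

[0,5] S   <
  [0,1] "a" : N
  [1,5] S\N   <B
    [1,4] NP\N   <
      [1,3] PP   <
        [1,2] "sent" : S\NP
        [2,3] "river" : PP\(S\NP)
      [3,4] "here" : (NP\N)\PP
    [4,5] "no" : S\NP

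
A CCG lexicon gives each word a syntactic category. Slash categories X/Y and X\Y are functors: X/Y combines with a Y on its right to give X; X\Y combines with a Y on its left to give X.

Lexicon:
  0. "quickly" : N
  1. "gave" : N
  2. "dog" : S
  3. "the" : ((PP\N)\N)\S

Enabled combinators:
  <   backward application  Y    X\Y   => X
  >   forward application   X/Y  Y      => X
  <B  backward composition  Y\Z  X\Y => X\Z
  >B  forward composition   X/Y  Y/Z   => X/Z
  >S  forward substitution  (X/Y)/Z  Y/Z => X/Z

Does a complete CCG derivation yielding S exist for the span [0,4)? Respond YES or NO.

NO

N N S ((PP\N)\N)\S
CKY chart[0,4] = {PP}; S ∉ chart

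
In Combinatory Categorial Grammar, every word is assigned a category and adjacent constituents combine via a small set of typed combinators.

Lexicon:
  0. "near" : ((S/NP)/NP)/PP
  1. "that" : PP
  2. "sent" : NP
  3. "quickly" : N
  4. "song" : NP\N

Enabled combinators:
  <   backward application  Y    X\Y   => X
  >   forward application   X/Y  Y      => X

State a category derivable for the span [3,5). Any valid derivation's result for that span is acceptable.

NP

[0,5] S   >
  [0,3] S/NP   >
    [0,2] (S/NP)/NP   >
      [0,1] "near" : ((S/NP)/NP)/PP
      [1,2] "that" : PP
    [2,3] "sent" : NP
  [3,5] NP   <
    [3,4] "quickly" : N
    [4,5] "song" : NP\N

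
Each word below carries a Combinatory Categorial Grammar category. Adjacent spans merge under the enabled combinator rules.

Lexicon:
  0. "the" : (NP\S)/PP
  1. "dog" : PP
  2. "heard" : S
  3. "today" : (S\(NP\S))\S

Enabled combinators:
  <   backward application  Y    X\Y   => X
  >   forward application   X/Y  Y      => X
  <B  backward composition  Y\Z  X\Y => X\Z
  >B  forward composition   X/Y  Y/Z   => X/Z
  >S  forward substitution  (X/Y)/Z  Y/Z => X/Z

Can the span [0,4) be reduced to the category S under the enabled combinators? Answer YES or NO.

YES

[0,4] S   <
  [0,2] NP\S   >
    [0,1] "the" : (NP\S)/PP
    [1,2] "dog" : PP
  [2,4] S\(NP\S)   <
    [2,3] "heard" : S
    [3,4] "today" : (S\(NP\S))\S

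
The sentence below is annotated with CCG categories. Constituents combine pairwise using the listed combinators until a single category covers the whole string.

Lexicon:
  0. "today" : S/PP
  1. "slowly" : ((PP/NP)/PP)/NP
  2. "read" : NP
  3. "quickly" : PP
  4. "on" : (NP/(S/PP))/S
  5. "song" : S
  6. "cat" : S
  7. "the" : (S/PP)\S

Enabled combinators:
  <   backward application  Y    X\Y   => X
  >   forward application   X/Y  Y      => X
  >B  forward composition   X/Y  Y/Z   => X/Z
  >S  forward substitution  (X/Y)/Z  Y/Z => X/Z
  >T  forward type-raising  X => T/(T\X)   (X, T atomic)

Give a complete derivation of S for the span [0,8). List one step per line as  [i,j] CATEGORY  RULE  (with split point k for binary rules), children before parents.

[0,8] S   >
  [0,4] S/NP   >B
    [0,1] "today" : S/PP
    [1,4] PP/NP   >
      [1,3] (PP/NP)/PP   >
        [1,2] "slowly" : ((PP/NP)/PP)/NP
        [2,3] "read" : NP
      [3,4] "quickly" : PP
  [4,8] NP   >
    [4,6] NP/(S/PP)   >
      [4,5] "on" : (NP/(S/PP))/S
      [5,6] "song" : S
    [6,8] S/PP   <
      [6,7] "cat" : S
      [7,8] "the" : (S/PP)\S

[0,1] S/PP  lex  "today"
[1,2] ((PP/NP)/PP)/NP  lex  "slowly"
[2,3] NP  lex  "read"
[1,3] (PP/NP)/PP  >  k=2
[3,4] PP  lex  "quickly"
[1,4] PP/NP  >  k=3
[0,4] S/NP  >B  k=1
[4,5] (NP/(S/PP))/S  lex  "on"
[5,6] S  lex  "song"
[4,6] NP/(S/PP)  >  k=5
[6,7] S  lex  "cat"
[7,8] (S/PP)\S  lex  "the"
[6,8] S/PP  <  k=7
[4,8] NP  >  k=6
[0,8] S  >  k=4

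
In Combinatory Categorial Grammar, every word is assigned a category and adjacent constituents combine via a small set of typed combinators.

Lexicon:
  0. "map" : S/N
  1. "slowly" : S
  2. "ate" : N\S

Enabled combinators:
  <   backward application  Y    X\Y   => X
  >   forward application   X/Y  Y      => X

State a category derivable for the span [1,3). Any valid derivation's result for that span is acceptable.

N

[0,3] S   >
  [0,1] "map" : S/N
  [1,3] N   <
    [1,2] "slowly" : S
    [2,3] "ate" : N\S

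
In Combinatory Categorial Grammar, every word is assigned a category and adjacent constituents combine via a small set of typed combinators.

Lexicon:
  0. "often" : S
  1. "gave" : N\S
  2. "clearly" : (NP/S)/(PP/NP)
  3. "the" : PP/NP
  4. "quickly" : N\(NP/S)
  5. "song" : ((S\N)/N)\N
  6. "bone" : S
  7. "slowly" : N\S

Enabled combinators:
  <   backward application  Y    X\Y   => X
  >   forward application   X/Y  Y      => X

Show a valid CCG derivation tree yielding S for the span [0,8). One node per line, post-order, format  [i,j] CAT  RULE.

[0,1] S  lex  "often"
[1,2] N\S  lex  "gave"
[0,2] N  <  k=1
[2,3] (NP/S)/(PP/NP)  lex  "clearly"
[3,4] PP/NP  lex  "the"
[2,4] NP/S  >  k=3
[4,5] N\(NP/S)  lex  "quickly"
[2,5] N  <  k=4
[5,6] ((S\N)/N)\N  lex  "song"
[2,6] (S\N)/N  <  k=5
[6,7] S  lex  "bone"
[7,8] N\S  lex  "slowly"
[6,8] N  <  k=7
[2,8] S\N  >  k=6
[0,8] S  <  k=2

[0,8] S   <
  [0,2] N   <
    [0,1] "often" : S
    [1,2] "gave" : N\S
  [2,8] S\N   >
    [2,6] (S\N)/N   <
      [2,5] N   <
        [2,4] NP/S   >
          [2,3] "clearly" : (NP/S)/(PP/NP)
          [3,4] "the" : PP/NP
        [4,5] "quickly" : N\(NP/S)
      [5,6] "song" : ((S\N)/N)\N
    [6,8] N   <
      [6,7] "bone" : S
      [7,8] "slowly" : N\S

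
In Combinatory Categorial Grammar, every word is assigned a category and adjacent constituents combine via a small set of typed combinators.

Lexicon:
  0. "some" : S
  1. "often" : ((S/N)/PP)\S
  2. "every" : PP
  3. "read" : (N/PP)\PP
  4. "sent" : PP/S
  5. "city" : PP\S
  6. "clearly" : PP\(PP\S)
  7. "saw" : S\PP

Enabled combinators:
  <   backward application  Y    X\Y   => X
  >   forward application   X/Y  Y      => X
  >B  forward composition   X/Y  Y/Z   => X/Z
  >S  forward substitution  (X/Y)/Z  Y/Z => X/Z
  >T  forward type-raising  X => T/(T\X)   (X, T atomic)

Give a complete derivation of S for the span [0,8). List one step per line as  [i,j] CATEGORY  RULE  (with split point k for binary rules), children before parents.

[0,1] S  lex  "some"
[1,2] ((S/N)/PP)\S  lex  "often"
[0,2] (S/N)/PP  <  k=1
[2,3] PP  lex  "every"
[3,4] (N/PP)\PP  lex  "read"
[2,4] N/PP  <  k=3
[0,4] S/PP  >S  k=2
[4,5] PP/S  lex  "sent"
[5,6] PP\S  lex  "city"
[6,7] PP\(PP\S)  lex  "clearly"
[5,7] PP  <  k=6
[7,8] S\PP  lex  "saw"
[5,8] S  <  k=7
[4,8] PP  >  k=5
[0,8] S  >  k=4

[0,8] S   >
  [0,4] S/PP   >S
    [0,2] (S/N)/PP   <
      [0,1] "some" : S
      [1,2] "often" : ((S/N)/PP)\S
    [2,4] N/PP   <
      [2,3] "every" : PP
      [3,4] "read" : (N/PP)\PP
  [4,8] PP   >
    [4,5] "sent" : PP/S
    [5,8] S   <
      [5,7] PP   <
        [5,6] "city" : PP\S
        [6,7] "clearly" : PP\(PP\S)
      [7,8] "saw" : S\PP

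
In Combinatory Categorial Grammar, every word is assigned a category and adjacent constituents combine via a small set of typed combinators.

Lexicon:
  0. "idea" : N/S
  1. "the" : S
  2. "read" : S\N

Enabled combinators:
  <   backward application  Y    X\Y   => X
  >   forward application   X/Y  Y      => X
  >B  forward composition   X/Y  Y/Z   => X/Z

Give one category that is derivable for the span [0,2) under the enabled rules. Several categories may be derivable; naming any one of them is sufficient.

[0,3] S   <
  [0,2] N   >
    [0,1] "idea" : N/S
    [1,2] "the" : S
  [2,3] "read" : S\N

N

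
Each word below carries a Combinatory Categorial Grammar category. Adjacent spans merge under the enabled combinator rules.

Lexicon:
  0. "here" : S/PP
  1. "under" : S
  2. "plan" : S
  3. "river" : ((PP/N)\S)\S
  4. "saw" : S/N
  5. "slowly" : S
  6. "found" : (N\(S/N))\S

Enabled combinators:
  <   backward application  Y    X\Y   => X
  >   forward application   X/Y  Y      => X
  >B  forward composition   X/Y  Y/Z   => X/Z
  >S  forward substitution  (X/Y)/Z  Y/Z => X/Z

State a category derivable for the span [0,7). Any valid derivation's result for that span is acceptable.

S

[0,7] S   >
  [0,4] S/N   >B
    [0,1] "here" : S/PP
    [1,4] PP/N   <
      [1,2] "under" : S
      [2,4] (PP/N)\S   <
        [2,3] "plan" : S
        [3,4] "river" : ((PP/N)\S)\S
  [4,7] N   <
    [4,5] "saw" : S/N
    [5,7] N\(S/N)   <
      [5,6] "slowly" : S
      [6,7] "found" : (N\(S/N))\S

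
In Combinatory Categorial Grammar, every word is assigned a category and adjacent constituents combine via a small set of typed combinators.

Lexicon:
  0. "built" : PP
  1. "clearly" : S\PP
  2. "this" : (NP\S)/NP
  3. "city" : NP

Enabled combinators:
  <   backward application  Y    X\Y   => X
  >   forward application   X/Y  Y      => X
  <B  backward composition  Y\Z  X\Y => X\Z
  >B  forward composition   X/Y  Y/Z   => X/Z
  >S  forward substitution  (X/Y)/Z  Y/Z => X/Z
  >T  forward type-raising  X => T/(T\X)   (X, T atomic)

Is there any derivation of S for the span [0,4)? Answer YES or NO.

PP S\PP (NP\S)/NP NP
CKY chart[0,4] = {N/(N\NP), NP, NP/(NP\NP), PP/(PP\NP), S/(S\NP)}; S ∉ chart

NO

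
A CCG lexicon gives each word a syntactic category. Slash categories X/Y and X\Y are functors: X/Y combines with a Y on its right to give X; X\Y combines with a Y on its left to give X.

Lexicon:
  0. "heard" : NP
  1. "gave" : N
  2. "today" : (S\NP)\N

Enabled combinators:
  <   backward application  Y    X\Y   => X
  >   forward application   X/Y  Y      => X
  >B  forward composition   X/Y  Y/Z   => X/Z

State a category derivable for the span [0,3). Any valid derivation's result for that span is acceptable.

S

[0,3] S   <
  [0,1] "heard" : NP
  [1,3] S\NP   <
    [1,2] "gave" : N
    [2,3] "today" : (S\NP)\N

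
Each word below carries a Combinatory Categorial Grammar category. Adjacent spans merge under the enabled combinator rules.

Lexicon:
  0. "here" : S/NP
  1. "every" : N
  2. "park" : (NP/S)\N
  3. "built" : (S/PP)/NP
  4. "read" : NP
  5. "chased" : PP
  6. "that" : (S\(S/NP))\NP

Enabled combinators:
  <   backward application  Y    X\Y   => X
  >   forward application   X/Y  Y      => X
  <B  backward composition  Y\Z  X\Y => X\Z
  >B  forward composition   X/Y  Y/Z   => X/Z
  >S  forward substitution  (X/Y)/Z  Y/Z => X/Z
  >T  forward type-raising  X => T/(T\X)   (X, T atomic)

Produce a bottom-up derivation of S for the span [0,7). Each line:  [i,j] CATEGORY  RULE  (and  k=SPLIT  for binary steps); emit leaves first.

[0,1] S/NP  lex  "here"
[1,2] N  lex  "every"
[2,3] (NP/S)\N  lex  "park"
[1,3] NP/S  <  k=2
[3,4] (S/PP)/NP  lex  "built"
[4,5] NP  lex  "read"
[3,5] S/PP  >  k=4
[5,6] PP  lex  "chased"
[3,6] S  >  k=5
[1,6] NP  >  k=3
[6,7] (S\(S/NP))\NP  lex  "that"
[1,7] S\(S/NP)  <  k=6
[0,7] S  <  k=1

[0,7] S   <
  [0,1] "here" : S/NP
  [1,7] S\(S/NP)   <
    [1,6] NP   >
      [1,3] NP/S   <
        [1,2] "every" : N
        [2,3] "park" : (NP/S)\N
      [3,6] S   >
        [3,5] S/PP   >
          [3,4] "built" : (S/PP)/NP
          [4,5] "read" : NP
        [5,6] "chased" : PP
    [6,7] "that" : (S\(S/NP))\NP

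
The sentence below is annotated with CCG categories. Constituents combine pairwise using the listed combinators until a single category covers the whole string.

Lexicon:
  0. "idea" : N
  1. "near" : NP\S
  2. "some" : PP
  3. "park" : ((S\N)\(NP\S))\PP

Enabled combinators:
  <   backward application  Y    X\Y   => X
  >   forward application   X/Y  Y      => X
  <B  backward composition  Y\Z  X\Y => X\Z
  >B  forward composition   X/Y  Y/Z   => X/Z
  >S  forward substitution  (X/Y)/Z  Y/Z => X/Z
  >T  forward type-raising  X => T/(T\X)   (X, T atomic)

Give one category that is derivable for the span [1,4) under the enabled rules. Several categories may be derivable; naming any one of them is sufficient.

S\N

[0,4] S   <
  [0,1] "idea" : N
  [1,4] S\N   <
    [1,2] "near" : NP\S
    [2,4] (S\N)\(NP\S)   <
      [2,3] "some" : PP
      [3,4] "park" : ((S\N)\(NP\S))\PP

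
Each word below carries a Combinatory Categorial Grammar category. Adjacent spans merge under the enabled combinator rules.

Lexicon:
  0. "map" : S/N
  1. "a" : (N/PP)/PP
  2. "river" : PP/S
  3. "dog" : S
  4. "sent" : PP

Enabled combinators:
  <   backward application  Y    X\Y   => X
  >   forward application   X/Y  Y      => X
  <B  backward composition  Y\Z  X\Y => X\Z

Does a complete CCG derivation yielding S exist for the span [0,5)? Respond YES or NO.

[0,5] S   >
  [0,1] "map" : S/N
  [1,5] N   >
    [1,4] N/PP   >
      [1,2] "a" : (N/PP)/PP
      [2,4] PP   >
        [2,3] "river" : PP/S
        [3,4] "dog" : S
    [4,5] "sent" : PP

YES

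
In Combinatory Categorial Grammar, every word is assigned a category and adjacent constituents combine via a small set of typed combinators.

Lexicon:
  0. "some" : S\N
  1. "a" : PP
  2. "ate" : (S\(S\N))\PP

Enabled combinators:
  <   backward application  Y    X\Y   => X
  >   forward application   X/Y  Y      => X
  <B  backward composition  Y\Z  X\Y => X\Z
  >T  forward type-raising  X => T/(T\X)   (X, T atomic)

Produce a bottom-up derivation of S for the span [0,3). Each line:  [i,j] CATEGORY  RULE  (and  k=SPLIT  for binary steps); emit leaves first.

[0,1] S\N  lex  "some"
[1,2] PP  lex  "a"
[2,3] (S\(S\N))\PP  lex  "ate"
[1,3] S\(S\N)  <  k=2
[0,3] S  <  k=1

[0,3] S   <
  [0,1] "some" : S\N
  [1,3] S\(S\N)   <
    [1,2] "a" : PP
    [2,3] "ate" : (S\(S\N))\PP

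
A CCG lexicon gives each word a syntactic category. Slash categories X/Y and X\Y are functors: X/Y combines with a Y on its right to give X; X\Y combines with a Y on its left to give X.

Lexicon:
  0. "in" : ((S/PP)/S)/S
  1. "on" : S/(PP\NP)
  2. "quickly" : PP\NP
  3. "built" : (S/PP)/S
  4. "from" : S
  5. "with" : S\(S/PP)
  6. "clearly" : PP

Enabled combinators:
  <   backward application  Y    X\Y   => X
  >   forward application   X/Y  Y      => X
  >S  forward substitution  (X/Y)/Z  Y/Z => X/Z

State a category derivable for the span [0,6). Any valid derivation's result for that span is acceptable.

[0,7] S   >
  [0,6] S/PP   >
    [0,3] (S/PP)/S   >
      [0,1] "in" : ((S/PP)/S)/S
      [1,3] S   >
        [1,2] "on" : S/(PP\NP)
        [2,3] "quickly" : PP\NP
    [3,6] S   <
      [3,5] S/PP   >
        [3,4] "built" : (S/PP)/S
        [4,5] "from" : S
      [5,6] "with" : S\(S/PP)
  [6,7] "clearly" : PP

S/PP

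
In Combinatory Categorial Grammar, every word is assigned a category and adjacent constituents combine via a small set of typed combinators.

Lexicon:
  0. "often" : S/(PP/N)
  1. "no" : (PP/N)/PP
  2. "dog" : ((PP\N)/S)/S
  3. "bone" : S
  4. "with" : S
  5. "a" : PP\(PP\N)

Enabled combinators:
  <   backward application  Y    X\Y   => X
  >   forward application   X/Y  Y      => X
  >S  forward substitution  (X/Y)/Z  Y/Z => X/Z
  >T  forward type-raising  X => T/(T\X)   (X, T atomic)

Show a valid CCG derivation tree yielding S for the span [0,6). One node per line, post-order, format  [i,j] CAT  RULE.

[0,6] S   >
  [0,1] "often" : S/(PP/N)
  [1,6] PP/N   >
    [1,2] "no" : (PP/N)/PP
    [2,6] PP   <
      [2,5] PP\N   >
        [2,4] (PP\N)/S   >
          [2,3] "dog" : ((PP\N)/S)/S
          [3,4] "bone" : S
        [4,5] "with" : S
      [5,6] "a" : PP\(PP\N)

[0,1] S/(PP/N)  lex  "often"
[1,2] (PP/N)/PP  lex  "no"
[2,3] ((PP\N)/S)/S  lex  "dog"
[3,4] S  lex  "bone"
[2,4] (PP\N)/S  >  k=3
[4,5] S  lex  "with"
[2,5] PP\N  >  k=4
[5,6] PP\(PP\N)  lex  "a"
[2,6] PP  <  k=5
[1,6] PP/N  >  k=2
[0,6] S  >  k=1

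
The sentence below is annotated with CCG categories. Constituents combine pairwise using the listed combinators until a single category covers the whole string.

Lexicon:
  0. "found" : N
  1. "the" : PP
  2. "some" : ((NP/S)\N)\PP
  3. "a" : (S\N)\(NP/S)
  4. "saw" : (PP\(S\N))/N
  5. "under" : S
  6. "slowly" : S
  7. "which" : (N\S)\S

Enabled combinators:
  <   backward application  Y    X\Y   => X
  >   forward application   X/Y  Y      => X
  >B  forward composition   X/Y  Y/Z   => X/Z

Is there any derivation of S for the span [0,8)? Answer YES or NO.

N PP ((NP/S)\N)\PP (S\N)\(NP/S) (PP\(S\N))/N S S (N\S)\S
CKY chart[0,8] = {PP}; S ∉ chart

NO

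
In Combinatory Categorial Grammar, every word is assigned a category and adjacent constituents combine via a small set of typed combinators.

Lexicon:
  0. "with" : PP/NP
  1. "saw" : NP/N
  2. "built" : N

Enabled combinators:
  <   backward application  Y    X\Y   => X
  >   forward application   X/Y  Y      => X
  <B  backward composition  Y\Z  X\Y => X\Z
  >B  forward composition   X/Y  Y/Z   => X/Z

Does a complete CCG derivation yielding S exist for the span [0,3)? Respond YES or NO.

PP/NP NP/N N
CKY chart[0,3] = {PP}; S ∉ chart

NO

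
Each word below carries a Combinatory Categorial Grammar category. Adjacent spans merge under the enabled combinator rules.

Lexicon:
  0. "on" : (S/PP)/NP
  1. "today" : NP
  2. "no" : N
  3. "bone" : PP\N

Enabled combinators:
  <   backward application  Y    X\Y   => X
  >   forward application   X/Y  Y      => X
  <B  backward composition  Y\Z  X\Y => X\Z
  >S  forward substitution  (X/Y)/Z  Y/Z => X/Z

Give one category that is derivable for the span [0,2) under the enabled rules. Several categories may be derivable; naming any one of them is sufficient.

[0,4] S   >
  [0,2] S/PP   >
    [0,1] "on" : (S/PP)/NP
    [1,2] "today" : NP
  [2,4] PP   <
    [2,3] "no" : N
    [3,4] "bone" : PP\N

S/PP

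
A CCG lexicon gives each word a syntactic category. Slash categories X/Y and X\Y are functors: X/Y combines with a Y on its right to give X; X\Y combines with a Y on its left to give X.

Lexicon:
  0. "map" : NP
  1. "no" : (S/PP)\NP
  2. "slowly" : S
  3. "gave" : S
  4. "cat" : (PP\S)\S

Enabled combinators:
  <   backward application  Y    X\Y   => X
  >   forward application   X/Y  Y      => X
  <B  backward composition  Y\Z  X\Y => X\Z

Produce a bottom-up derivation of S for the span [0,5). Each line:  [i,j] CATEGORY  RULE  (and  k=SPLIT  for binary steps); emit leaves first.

[0,1] NP  lex  "map"
[1,2] (S/PP)\NP  lex  "no"
[0,2] S/PP  <  k=1
[2,3] S  lex  "slowly"
[3,4] S  lex  "gave"
[4,5] (PP\S)\S  lex  "cat"
[3,5] PP\S  <  k=4
[2,5] PP  <  k=3
[0,5] S  >  k=2

[0,5] S   >
  [0,2] S/PP   <
    [0,1] "map" : NP
    [1,2] "no" : (S/PP)\NP
  [2,5] PP   <
    [2,3] "slowly" : S
    [3,5] PP\S   <
      [3,4] "gave" : S
      [4,5] "cat" : (PP\S)\S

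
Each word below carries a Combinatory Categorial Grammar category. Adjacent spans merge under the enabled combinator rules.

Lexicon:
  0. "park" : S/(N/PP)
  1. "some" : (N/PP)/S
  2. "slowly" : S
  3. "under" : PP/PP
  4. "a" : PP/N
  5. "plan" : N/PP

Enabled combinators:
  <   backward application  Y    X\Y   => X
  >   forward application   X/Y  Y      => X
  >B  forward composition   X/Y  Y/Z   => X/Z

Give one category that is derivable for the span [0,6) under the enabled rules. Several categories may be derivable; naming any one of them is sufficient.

S

[0,6] S   >
  [0,1] "park" : S/(N/PP)
  [1,6] N/PP   >B
    [1,4] N/PP   >B
      [1,3] N/PP   >
        [1,2] "some" : (N/PP)/S
        [2,3] "slowly" : S
      [3,4] "under" : PP/PP
    [4,6] PP/PP   >B
      [4,5] "a" : PP/N
      [5,6] "plan" : N/PP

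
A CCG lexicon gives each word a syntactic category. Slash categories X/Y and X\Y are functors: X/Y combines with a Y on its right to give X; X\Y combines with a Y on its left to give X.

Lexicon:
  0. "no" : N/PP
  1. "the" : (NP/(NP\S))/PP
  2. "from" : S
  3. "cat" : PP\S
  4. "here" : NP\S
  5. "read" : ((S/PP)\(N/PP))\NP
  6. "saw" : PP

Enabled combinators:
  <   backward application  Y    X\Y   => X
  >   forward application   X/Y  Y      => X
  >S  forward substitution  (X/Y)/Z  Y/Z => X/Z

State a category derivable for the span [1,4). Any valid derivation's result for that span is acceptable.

[0,7] S   >
  [0,6] S/PP   <
    [0,1] "no" : N/PP
    [1,6] (S/PP)\(N/PP)   <
      [1,5] NP   >
        [1,4] NP/(NP\S)   >
          [1,2] "the" : (NP/(NP\S))/PP
          [2,4] PP   <
            [2,3] "from" : S
            [3,4] "cat" : PP\S
        [4,5] "here" : NP\S
      [5,6] "read" : ((S/PP)\(N/PP))\NP
  [6,7] "saw" : PP

NP/(NP\S)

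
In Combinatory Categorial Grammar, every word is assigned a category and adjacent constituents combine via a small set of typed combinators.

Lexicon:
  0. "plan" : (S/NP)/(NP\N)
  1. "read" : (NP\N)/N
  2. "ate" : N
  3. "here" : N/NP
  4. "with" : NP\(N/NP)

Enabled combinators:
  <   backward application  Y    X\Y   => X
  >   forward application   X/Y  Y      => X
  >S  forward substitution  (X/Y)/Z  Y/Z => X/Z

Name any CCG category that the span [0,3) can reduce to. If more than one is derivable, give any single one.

[0,5] S   >
  [0,3] S/NP   >
    [0,1] "plan" : (S/NP)/(NP\N)
    [1,3] NP\N   >
      [1,2] "read" : (NP\N)/N
      [2,3] "ate" : N
  [3,5] NP   <
    [3,4] "here" : N/NP
    [4,5] "with" : NP\(N/NP)

S/NP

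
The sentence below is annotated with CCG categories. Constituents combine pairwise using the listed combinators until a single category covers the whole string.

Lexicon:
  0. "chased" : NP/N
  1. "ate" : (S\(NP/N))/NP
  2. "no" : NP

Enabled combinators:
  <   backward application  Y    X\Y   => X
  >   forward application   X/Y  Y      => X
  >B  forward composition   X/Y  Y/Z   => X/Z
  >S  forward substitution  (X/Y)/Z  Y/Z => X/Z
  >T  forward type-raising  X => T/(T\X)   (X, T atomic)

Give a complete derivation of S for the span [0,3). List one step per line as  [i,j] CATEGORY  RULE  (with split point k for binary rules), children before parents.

[0,1] NP/N  lex  "chased"
[1,2] (S\(NP/N))/NP  lex  "ate"
[2,3] NP  lex  "no"
[1,3] S\(NP/N)  >  k=2
[0,3] S  <  k=1

[0,3] S   <
  [0,1] "chased" : NP/N
  [1,3] S\(NP/N)   >
    [1,2] "ate" : (S\(NP/N))/NP
    [2,3] "no" : NP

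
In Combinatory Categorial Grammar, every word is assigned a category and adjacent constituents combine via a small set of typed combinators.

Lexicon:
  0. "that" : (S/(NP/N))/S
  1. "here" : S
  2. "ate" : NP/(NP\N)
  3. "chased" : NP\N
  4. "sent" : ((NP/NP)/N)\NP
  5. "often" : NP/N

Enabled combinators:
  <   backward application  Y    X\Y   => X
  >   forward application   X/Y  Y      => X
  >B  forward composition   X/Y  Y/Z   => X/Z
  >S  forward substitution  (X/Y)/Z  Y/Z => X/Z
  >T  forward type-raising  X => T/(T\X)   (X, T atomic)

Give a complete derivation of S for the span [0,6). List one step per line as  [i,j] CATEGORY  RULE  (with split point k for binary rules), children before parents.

[0,1] (S/(NP/N))/S  lex  "that"
[1,2] S  lex  "here"
[0,2] S/(NP/N)  >  k=1
[2,3] NP/(NP\N)  lex  "ate"
[3,4] NP\N  lex  "chased"
[2,4] NP  >  k=3
[4,5] ((NP/NP)/N)\NP  lex  "sent"
[2,5] (NP/NP)/N  <  k=4
[5,6] NP/N  lex  "often"
[2,6] NP/N  >S  k=5
[0,6] S  >  k=2

[0,6] S   >
  [0,2] S/(NP/N)   >
    [0,1] "that" : (S/(NP/N))/S
    [1,2] "here" : S
  [2,6] NP/N   >S
    [2,5] (NP/NP)/N   <
      [2,4] NP   >
        [2,3] "ate" : NP/(NP\N)
        [3,4] "chased" : NP\N
      [4,5] "sent" : ((NP/NP)/N)\NP
    [5,6] "often" : NP/N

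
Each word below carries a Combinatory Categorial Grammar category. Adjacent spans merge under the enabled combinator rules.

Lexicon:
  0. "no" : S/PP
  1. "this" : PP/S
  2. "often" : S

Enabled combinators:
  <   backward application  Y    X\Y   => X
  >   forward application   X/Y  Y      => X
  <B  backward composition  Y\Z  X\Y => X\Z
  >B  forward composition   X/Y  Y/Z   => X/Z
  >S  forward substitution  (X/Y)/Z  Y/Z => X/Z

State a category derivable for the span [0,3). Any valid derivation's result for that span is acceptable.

S

[0,3] S   >
  [0,1] "no" : S/PP
  [1,3] PP   >
    [1,2] "this" : PP/S
    [2,3] "often" : S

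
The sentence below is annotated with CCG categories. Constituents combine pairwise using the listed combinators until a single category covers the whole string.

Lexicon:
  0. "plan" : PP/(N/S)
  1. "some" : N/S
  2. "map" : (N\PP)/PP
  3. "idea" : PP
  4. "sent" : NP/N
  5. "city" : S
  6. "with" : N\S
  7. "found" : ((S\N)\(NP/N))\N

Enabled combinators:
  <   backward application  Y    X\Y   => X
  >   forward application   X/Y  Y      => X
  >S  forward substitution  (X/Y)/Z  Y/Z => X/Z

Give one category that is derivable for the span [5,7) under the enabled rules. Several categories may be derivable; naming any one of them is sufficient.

[0,8] S   <
  [0,4] N   <
    [0,2] PP   >
      [0,1] "plan" : PP/(N/S)
      [1,2] "some" : N/S
    [2,4] N\PP   >
      [2,3] "map" : (N\PP)/PP
      [3,4] "idea" : PP
  [4,8] S\N   <
    [4,5] "sent" : NP/N
    [5,8] (S\N)\(NP/N)   <
      [5,7] N   <
        [5,6] "city" : S
        [6,7] "with" : N\S
      [7,8] "found" : ((S\N)\(NP/N))\N

N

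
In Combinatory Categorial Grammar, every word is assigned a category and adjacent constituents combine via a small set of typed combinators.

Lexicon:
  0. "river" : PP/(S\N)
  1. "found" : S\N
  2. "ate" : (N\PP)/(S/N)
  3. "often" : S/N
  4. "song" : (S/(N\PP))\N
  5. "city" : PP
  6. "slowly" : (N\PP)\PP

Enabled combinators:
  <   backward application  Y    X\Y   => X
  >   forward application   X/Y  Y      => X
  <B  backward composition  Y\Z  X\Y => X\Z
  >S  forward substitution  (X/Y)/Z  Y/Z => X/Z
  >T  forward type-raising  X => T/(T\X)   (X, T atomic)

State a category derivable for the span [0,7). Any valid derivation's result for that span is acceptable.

S

[0,7] S   >
  [0,5] S/(N\PP)   <
    [0,4] N   <
      [0,2] PP   >
        [0,1] "river" : PP/(S\N)
        [1,2] "found" : S\N
      [2,4] N\PP   >
        [2,3] "ate" : (N\PP)/(S/N)
        [3,4] "often" : S/N
    [4,5] "song" : (S/(N\PP))\N
  [5,7] N\PP   <
    [5,6] "city" : PP
    [6,7] "slowly" : (N\PP)\PP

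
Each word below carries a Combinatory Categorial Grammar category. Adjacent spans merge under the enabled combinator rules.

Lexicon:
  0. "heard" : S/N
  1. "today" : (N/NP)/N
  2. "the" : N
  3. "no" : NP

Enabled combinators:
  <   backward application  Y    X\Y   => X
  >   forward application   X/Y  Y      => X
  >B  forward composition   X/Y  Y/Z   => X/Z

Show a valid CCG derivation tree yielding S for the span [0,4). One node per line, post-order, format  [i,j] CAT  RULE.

[0,1] S/N  lex  "heard"
[1,2] (N/NP)/N  lex  "today"
[2,3] N  lex  "the"
[1,3] N/NP  >  k=2
[0,3] S/NP  >B  k=1
[3,4] NP  lex  "no"
[0,4] S  >  k=3

[0,4] S   >
  [0,3] S/NP   >B
    [0,1] "heard" : S/N
    [1,3] N/NP   >
      [1,2] "today" : (N/NP)/N
      [2,3] "the" : N
  [3,4] "no" : NP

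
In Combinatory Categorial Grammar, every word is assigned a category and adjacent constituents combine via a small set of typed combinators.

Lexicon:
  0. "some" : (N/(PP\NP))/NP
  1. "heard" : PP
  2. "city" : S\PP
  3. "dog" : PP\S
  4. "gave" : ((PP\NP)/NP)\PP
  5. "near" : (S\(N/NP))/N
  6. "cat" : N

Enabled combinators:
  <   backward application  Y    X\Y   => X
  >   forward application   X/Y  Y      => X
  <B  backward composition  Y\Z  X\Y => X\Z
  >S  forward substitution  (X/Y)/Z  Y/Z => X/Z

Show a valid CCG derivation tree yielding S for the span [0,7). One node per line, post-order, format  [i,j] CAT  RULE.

[0,7] S   <
  [0,5] N/NP   >S
    [0,1] "some" : (N/(PP\NP))/NP
    [1,5] (PP\NP)/NP   <
      [1,4] PP   <
        [1,3] S   <
          [1,2] "heard" : PP
          [2,3] "city" : S\PP
        [3,4] "dog" : PP\S
      [4,5] "gave" : ((PP\NP)/NP)\PP
  [5,7] S\(N/NP)   >
    [5,6] "near" : (S\(N/NP))/N
    [6,7] "cat" : N

[0,1] (N/(PP\NP))/NP  lex  "some"
[1,2] PP  lex  "heard"
[2,3] S\PP  lex  "city"
[1,3] S  <  k=2
[3,4] PP\S  lex  "dog"
[1,4] PP  <  k=3
[4,5] ((PP\NP)/NP)\PP  lex  "gave"
[1,5] (PP\NP)/NP  <  k=4
[0,5] N/NP  >S  k=1
[5,6] (S\(N/NP))/N  lex  "near"
[6,7] N  lex  "cat"
[5,7] S\(N/NP)  >  k=6
[0,7] S  <  k=5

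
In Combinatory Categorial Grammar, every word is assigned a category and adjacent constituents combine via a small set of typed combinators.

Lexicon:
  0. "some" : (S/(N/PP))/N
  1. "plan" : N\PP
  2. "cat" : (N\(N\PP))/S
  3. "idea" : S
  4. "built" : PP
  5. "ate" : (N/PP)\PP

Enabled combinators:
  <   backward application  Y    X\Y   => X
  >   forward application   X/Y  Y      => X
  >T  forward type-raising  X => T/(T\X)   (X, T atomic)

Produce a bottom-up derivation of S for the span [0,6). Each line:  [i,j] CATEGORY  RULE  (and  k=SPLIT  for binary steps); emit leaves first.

[0,6] S   >
  [0,4] S/(N/PP)   >
    [0,1] "some" : (S/(N/PP))/N
    [1,4] N   <
      [1,2] "plan" : N\PP
      [2,4] N\(N\PP)   >
        [2,3] "cat" : (N\(N\PP))/S
        [3,4] "idea" : S
  [4,6] N/PP   <
    [4,5] "built" : PP
    [5,6] "ate" : (N/PP)\PP

[0,1] (S/(N/PP))/N  lex  "some"
[1,2] N\PP  lex  "plan"
[2,3] (N\(N\PP))/S  lex  "cat"
[3,4] S  lex  "idea"
[2,4] N\(N\PP)  >  k=3
[1,4] N  <  k=2
[0,4] S/(N/PP)  >  k=1
[4,5] PP  lex  "built"
[5,6] (N/PP)\PP  lex  "ate"
[4,6] N/PP  <  k=5
[0,6] S  >  k=4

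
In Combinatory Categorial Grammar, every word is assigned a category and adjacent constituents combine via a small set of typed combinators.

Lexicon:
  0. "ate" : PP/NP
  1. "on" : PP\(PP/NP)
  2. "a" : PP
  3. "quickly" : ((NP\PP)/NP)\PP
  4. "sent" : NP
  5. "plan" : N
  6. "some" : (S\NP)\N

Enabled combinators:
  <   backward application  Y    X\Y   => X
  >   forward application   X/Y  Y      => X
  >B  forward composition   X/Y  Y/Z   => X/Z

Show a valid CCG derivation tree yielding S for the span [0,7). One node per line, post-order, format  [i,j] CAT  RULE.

[0,1] PP/NP  lex  "ate"
[1,2] PP\(PP/NP)  lex  "on"
[0,2] PP  <  k=1
[2,3] PP  lex  "a"
[3,4] ((NP\PP)/NP)\PP  lex  "quickly"
[2,4] (NP\PP)/NP  <  k=3
[4,5] NP  lex  "sent"
[2,5] NP\PP  >  k=4
[0,5] NP  <  k=2
[5,6] N  lex  "plan"
[6,7] (S\NP)\N  lex  "some"
[5,7] S\NP  <  k=6
[0,7] S  <  k=5

[0,7] S   <
  [0,5] NP   <
    [0,2] PP   <
      [0,1] "ate" : PP/NP
      [1,2] "on" : PP\(PP/NP)
    [2,5] NP\PP   >
      [2,4] (NP\PP)/NP   <
        [2,3] "a" : PP
        [3,4] "quickly" : ((NP\PP)/NP)\PP
      [4,5] "sent" : NP
  [5,7] S\NP   <
    [5,6] "plan" : N
    [6,7] "some" : (S\NP)\N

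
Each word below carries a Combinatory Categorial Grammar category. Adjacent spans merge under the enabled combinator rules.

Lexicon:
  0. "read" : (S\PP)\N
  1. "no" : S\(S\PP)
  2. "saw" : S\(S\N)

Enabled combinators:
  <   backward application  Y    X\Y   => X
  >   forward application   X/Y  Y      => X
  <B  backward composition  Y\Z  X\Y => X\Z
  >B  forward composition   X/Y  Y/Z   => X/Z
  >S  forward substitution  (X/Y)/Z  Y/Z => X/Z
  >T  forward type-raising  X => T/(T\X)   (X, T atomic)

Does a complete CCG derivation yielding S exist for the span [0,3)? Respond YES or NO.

[0,3] S   <
  [0,2] S\N   <B
    [0,1] "read" : (S\PP)\N
    [1,2] "no" : S\(S\PP)
  [2,3] "saw" : S\(S\N)

YES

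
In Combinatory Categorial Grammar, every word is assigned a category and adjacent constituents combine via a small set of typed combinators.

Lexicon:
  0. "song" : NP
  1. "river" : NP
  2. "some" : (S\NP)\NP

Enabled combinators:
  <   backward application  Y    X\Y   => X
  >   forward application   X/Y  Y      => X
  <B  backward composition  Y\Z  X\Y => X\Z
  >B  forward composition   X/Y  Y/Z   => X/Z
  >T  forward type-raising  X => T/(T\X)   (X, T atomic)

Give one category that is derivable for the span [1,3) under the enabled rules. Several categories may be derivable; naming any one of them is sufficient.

[0,3] S   >
  [0,1] S/(S\NP)   >T
    [0,1] "song" : NP
  [1,3] S\NP   <
    [1,2] "river" : NP
    [2,3] "some" : (S\NP)\NP

S\NP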